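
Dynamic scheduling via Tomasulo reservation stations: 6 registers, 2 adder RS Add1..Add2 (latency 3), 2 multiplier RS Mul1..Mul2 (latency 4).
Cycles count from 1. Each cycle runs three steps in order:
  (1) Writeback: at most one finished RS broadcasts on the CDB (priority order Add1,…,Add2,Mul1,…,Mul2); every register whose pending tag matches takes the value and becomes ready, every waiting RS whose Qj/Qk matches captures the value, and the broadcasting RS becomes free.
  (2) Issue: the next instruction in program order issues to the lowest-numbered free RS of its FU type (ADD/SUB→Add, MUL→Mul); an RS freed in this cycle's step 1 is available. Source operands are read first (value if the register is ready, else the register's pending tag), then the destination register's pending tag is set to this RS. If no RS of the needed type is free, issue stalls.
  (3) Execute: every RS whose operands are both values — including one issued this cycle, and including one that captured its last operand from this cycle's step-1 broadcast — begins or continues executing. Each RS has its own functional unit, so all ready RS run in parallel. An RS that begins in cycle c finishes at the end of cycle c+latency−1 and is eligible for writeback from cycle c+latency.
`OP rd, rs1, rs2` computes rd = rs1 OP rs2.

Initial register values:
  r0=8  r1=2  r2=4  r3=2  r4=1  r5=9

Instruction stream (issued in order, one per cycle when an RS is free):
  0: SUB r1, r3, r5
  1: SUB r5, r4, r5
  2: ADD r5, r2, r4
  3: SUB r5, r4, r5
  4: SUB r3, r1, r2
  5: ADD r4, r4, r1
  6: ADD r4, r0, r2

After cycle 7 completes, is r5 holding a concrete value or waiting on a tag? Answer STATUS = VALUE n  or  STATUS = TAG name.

c1: issue SUB r1<-Add1 | r0:8,r1:Add1,r2:4,r3:2,r4:1,r5:9
c2: issue SUB r5<-Add2 | r0:8,r1:Add1,r2:4,r3:2,r4:1,r5:Add2
c3: stall | r0:8,r1:Add1,r2:4,r3:2,r4:1,r5:Add2
c4: CDB Add1=-7; issue ADD r5<-Add1 | r0:8,r1:-7,r2:4,r3:2,r4:1,r5:Add1
c5: CDB Add2=-8; issue SUB r5<-Add2 | r0:8,r1:-7,r2:4,r3:2,r4:1,r5:Add2
c6: stall | r0:8,r1:-7,r2:4,r3:2,r4:1,r5:Add2
c7: CDB Add1=5; issue SUB r3<-Add1 | r0:8,r1:-7,r2:4,r3:Add1,r4:1,r5:Add2

STATUS = TAG Add2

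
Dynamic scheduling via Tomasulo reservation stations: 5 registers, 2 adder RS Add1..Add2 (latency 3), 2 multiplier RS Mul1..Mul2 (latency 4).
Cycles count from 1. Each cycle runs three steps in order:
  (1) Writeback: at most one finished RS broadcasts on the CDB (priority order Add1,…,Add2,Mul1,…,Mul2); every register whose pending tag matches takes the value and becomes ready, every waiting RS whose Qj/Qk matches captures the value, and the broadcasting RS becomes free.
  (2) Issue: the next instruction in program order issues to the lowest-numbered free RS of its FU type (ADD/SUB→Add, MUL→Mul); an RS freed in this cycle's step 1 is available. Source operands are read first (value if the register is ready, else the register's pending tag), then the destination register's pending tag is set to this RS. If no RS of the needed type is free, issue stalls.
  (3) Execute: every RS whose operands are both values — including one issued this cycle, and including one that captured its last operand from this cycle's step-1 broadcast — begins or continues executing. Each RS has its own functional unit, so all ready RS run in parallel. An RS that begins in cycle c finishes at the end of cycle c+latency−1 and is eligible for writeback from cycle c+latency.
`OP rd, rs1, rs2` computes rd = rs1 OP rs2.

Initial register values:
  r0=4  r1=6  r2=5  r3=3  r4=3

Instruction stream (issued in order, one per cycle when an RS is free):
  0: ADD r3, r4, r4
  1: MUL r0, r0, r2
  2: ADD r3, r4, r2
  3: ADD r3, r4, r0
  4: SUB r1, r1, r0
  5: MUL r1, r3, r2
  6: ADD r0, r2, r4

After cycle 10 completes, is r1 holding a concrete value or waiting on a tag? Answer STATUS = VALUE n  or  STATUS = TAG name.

c1: issue ADD r3<-Add1 | r0:4,r1:6,r2:5,r3:Add1,r4:3
c2: issue MUL r0<-Mul1 | r0:Mul1,r1:6,r2:5,r3:Add1,r4:3
c3: issue ADD r3<-Add2 | r0:Mul1,r1:6,r2:5,r3:Add2,r4:3
c4: CDB Add1=6; issue ADD r3<-Add1 | r0:Mul1,r1:6,r2:5,r3:Add1,r4:3
c5: stall | r0:Mul1,r1:6,r2:5,r3:Add1,r4:3
c6: CDB Add2=8; issue SUB r1<-Add2 | r0:Mul1,r1:Add2,r2:5,r3:Add1,r4:3
c7: CDB Mul1=20; issue MUL r1<-Mul1 | r0:20,r1:Mul1,r2:5,r3:Add1,r4:3
c8: stall | r0:20,r1:Mul1,r2:5,r3:Add1,r4:3
c9: stall | r0:20,r1:Mul1,r2:5,r3:Add1,r4:3
c10: CDB Add1=23; issue ADD r0<-Add1 | r0:Add1,r1:Mul1,r2:5,r3:23,r4:3

STATUS = TAG Mul1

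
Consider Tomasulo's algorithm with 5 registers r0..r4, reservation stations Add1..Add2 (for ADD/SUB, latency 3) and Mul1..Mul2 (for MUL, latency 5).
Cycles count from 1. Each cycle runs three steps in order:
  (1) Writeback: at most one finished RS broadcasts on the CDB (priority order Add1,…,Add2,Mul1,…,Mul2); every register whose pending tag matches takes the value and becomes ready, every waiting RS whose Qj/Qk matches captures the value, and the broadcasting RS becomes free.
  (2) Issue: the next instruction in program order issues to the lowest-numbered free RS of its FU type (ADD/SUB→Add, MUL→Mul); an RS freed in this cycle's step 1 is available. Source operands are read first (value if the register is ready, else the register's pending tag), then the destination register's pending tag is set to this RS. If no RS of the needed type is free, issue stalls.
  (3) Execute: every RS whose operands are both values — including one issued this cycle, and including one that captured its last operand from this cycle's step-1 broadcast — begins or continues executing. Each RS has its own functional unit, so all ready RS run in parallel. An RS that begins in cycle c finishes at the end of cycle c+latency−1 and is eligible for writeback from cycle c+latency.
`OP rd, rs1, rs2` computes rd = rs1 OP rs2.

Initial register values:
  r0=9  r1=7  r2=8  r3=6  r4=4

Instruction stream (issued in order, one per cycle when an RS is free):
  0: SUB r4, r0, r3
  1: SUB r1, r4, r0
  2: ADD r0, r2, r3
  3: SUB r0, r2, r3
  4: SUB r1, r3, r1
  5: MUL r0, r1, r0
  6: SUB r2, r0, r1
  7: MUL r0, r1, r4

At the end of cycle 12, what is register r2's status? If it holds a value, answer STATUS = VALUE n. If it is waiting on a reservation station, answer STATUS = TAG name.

STATUS = TAG Add1

cycle 1: issue SUB r4<-Add1 // r0:9,r1:7,r2:8,r3:6,r4:Add1
cycle 2: issue SUB r1<-Add2 // r0:9,r1:Add2,r2:8,r3:6,r4:Add1
cycle 3: stall // r0:9,r1:Add2,r2:8,r3:6,r4:Add1
cycle 4: CDB Add1=3; issue ADD r0<-Add1 // r0:Add1,r1:Add2,r2:8,r3:6,r4:3
cycle 5: stall // r0:Add1,r1:Add2,r2:8,r3:6,r4:3
cycle 6: stall // r0:Add1,r1:Add2,r2:8,r3:6,r4:3
cycle 7: CDB Add1=14; issue SUB r0<-Add1 // r0:Add1,r1:Add2,r2:8,r3:6,r4:3
cycle 8: CDB Add2=-6; issue SUB r1<-Add2 // r0:Add1,r1:Add2,r2:8,r3:6,r4:3
cycle 9: issue MUL r0<-Mul1 // r0:Mul1,r1:Add2,r2:8,r3:6,r4:3
cycle 10: CDB Add1=2; issue SUB r2<-Add1 // r0:Mul1,r1:Add2,r2:Add1,r3:6,r4:3
cycle 11: CDB Add2=12; issue MUL r0<-Mul2 // r0:Mul2,r1:12,r2:Add1,r3:6,r4:3
cycle 12: - // r0:Mul2,r1:12,r2:Add1,r3:6,r4:3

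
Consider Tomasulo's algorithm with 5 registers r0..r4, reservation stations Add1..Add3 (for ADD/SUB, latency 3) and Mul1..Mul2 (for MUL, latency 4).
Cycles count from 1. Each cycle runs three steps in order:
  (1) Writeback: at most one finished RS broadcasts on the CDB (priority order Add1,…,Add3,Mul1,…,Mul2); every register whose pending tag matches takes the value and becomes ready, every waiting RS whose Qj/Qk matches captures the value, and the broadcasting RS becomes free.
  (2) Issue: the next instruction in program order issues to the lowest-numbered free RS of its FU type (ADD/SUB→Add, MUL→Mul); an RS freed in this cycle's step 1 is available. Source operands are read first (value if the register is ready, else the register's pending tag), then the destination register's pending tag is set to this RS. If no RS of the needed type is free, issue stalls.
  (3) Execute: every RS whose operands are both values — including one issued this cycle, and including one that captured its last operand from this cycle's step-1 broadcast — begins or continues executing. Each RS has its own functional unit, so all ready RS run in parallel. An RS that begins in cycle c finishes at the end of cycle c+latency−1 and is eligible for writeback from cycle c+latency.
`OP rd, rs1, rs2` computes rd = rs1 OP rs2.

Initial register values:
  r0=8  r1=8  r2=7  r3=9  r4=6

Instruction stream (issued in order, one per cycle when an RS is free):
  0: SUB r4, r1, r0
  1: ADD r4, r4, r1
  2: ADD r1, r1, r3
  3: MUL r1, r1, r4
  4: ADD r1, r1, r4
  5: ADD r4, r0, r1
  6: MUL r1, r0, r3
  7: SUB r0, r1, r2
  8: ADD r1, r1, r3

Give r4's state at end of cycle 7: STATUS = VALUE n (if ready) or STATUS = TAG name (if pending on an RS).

  c1: issue SUB r4<-Add1  regs: r0:8,r1:8,r2:7,r3:9,r4:Add1
  c2: issue ADD r4<-Add2  regs: r0:8,r1:8,r2:7,r3:9,r4:Add2
  c3: issue ADD r1<-Add3  regs: r0:8,r1:Add3,r2:7,r3:9,r4:Add2
  c4: CDB Add1=0; issue MUL r1<-Mul1  regs: r0:8,r1:Mul1,r2:7,r3:9,r4:Add2
  c5: issue ADD r1<-Add1  regs: r0:8,r1:Add1,r2:7,r3:9,r4:Add2
  c6: CDB Add3=17; issue ADD r4<-Add3  regs: r0:8,r1:Add1,r2:7,r3:9,r4:Add3
  c7: CDB Add2=8; issue MUL r1<-Mul2  regs: r0:8,r1:Mul2,r2:7,r3:9,r4:Add3

STATUS = TAG Add3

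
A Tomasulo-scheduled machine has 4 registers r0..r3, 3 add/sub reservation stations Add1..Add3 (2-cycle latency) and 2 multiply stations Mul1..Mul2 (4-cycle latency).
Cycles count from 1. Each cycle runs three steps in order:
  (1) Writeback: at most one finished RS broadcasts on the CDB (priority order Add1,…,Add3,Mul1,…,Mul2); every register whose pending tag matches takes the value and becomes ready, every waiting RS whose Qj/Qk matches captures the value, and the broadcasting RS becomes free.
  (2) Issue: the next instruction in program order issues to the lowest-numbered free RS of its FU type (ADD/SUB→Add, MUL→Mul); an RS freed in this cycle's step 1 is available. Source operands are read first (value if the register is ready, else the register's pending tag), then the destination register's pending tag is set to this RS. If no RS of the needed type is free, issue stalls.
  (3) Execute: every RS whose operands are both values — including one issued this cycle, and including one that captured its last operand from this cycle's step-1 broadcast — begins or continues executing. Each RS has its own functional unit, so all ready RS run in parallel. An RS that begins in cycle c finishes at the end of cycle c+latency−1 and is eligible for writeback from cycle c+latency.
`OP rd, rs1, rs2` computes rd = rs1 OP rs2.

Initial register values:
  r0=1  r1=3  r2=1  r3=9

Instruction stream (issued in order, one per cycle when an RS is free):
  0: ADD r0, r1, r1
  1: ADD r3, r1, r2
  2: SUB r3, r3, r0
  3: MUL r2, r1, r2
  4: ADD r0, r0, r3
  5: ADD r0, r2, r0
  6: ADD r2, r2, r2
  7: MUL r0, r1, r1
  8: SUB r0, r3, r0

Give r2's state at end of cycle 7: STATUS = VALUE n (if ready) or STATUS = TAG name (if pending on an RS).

STATUS = TAG Add3

c1: issue ADD r0<-Add1 | r0:Add1,r1:3,r2:1,r3:9
c2: issue ADD r3<-Add2 | r0:Add1,r1:3,r2:1,r3:Add2
c3: CDB Add1=6; issue SUB r3<-Add1 | r0:6,r1:3,r2:1,r3:Add1
c4: CDB Add2=4; issue MUL r2<-Mul1 | r0:6,r1:3,r2:Mul1,r3:Add1
c5: issue ADD r0<-Add2 | r0:Add2,r1:3,r2:Mul1,r3:Add1
c6: CDB Add1=-2; issue ADD r0<-Add1 | r0:Add1,r1:3,r2:Mul1,r3:-2
c7: issue ADD r2<-Add3 | r0:Add1,r1:3,r2:Add3,r3:-2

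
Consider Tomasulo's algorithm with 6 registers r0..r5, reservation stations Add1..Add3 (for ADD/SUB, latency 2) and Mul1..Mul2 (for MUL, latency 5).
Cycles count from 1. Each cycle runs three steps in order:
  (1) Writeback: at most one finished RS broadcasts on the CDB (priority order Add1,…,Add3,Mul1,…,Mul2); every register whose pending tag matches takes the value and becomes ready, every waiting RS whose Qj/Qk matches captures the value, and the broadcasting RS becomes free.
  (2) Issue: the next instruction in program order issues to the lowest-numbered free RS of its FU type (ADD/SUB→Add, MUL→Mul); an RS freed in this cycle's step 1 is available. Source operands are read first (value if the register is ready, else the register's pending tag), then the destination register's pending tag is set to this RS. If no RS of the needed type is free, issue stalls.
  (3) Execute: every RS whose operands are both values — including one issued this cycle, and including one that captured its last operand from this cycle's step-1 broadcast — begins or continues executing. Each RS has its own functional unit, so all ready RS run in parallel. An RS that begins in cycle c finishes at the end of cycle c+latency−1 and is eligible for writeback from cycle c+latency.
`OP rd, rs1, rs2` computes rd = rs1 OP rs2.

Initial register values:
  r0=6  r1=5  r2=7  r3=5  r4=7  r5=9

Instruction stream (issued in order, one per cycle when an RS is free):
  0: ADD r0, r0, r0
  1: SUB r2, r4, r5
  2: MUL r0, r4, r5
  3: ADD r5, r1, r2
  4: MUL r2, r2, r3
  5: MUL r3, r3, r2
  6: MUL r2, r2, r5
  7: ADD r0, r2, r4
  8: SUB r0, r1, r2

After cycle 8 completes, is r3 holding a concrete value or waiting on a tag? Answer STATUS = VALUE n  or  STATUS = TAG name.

c1: issue ADD r0<-Add1 | r0:Add1,r1:5,r2:7,r3:5,r4:7,r5:9
c2: issue SUB r2<-Add2 | r0:Add1,r1:5,r2:Add2,r3:5,r4:7,r5:9
c3: CDB Add1=12; issue MUL r0<-Mul1 | r0:Mul1,r1:5,r2:Add2,r3:5,r4:7,r5:9
c4: CDB Add2=-2; issue ADD r5<-Add1 | r0:Mul1,r1:5,r2:-2,r3:5,r4:7,r5:Add1
c5: issue MUL r2<-Mul2 | r0:Mul1,r1:5,r2:Mul2,r3:5,r4:7,r5:Add1
c6: CDB Add1=3; stall | r0:Mul1,r1:5,r2:Mul2,r3:5,r4:7,r5:3
c7: stall | r0:Mul1,r1:5,r2:Mul2,r3:5,r4:7,r5:3
c8: CDB Mul1=63; issue MUL r3<-Mul1 | r0:63,r1:5,r2:Mul2,r3:Mul1,r4:7,r5:3

STATUS = TAG Mul1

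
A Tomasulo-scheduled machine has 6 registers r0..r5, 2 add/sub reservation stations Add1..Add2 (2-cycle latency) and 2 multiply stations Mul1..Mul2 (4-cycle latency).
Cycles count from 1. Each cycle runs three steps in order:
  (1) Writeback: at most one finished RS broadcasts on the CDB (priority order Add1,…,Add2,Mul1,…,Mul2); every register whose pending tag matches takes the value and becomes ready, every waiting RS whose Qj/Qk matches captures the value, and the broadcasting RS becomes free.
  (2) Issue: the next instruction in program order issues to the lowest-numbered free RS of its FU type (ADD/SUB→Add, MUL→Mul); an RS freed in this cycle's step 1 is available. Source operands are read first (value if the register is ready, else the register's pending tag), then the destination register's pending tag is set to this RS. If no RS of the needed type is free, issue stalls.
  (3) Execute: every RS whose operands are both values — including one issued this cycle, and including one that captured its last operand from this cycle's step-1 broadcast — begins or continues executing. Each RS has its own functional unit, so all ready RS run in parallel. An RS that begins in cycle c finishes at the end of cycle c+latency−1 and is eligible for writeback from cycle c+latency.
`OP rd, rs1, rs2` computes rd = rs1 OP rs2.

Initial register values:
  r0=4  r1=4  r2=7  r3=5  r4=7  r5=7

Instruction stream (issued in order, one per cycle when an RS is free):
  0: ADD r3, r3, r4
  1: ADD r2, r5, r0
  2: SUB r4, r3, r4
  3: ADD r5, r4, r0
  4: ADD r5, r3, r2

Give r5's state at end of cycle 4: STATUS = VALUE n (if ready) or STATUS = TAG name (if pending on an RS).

cycle 1: issue ADD r3<-Add1 // r0:4,r1:4,r2:7,r3:Add1,r4:7,r5:7
cycle 2: issue ADD r2<-Add2 // r0:4,r1:4,r2:Add2,r3:Add1,r4:7,r5:7
cycle 3: CDB Add1=12; issue SUB r4<-Add1 // r0:4,r1:4,r2:Add2,r3:12,r4:Add1,r5:7
cycle 4: CDB Add2=11; issue ADD r5<-Add2 // r0:4,r1:4,r2:11,r3:12,r4:Add1,r5:Add2

STATUS = TAG Add2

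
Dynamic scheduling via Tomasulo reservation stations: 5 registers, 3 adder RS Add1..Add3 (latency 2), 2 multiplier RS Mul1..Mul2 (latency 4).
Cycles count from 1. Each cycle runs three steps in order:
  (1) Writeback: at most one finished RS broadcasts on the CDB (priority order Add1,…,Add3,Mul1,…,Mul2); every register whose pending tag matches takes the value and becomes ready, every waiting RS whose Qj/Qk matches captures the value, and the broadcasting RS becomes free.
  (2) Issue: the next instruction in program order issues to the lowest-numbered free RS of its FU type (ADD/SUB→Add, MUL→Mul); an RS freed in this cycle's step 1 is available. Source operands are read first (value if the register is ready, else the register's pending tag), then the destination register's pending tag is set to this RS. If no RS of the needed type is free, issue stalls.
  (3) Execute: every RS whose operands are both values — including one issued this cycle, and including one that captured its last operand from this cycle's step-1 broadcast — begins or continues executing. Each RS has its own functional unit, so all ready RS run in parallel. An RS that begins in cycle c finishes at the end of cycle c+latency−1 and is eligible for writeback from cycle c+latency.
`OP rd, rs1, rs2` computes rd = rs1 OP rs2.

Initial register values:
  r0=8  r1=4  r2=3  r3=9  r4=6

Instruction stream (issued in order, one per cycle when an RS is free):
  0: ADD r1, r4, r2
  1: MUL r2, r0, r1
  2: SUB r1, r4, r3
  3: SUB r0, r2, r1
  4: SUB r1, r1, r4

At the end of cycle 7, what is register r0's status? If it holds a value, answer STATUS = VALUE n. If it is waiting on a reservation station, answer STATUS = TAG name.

STATUS = TAG Add2

c1: issue ADD r1<-Add1 | r0:8,r1:Add1,r2:3,r3:9,r4:6
c2: issue MUL r2<-Mul1 | r0:8,r1:Add1,r2:Mul1,r3:9,r4:6
c3: CDB Add1=9; issue SUB r1<-Add1 | r0:8,r1:Add1,r2:Mul1,r3:9,r4:6
c4: issue SUB r0<-Add2 | r0:Add2,r1:Add1,r2:Mul1,r3:9,r4:6
c5: CDB Add1=-3; issue SUB r1<-Add1 | r0:Add2,r1:Add1,r2:Mul1,r3:9,r4:6
c6: - | r0:Add2,r1:Add1,r2:Mul1,r3:9,r4:6
c7: CDB Add1=-9 | r0:Add2,r1:-9,r2:Mul1,r3:9,r4:6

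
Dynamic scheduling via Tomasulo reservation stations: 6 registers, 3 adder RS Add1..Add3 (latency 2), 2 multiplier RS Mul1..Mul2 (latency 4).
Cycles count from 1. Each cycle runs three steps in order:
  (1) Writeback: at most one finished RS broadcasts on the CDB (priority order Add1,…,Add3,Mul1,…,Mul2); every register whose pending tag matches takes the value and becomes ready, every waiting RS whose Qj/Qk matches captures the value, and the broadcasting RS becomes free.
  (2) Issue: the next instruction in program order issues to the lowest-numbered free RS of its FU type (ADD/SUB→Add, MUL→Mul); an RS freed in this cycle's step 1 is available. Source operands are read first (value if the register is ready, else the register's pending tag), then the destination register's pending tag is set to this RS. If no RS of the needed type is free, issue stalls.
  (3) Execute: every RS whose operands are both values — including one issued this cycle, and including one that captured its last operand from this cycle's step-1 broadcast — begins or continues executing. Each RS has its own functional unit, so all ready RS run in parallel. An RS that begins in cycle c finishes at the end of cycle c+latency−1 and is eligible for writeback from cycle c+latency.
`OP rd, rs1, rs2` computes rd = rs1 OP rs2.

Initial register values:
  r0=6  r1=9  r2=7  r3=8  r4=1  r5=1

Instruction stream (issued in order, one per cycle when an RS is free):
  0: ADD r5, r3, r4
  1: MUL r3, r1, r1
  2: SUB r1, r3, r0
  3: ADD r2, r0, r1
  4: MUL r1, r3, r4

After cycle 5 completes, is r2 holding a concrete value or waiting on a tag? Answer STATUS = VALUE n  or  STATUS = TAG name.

c1: issue ADD r5<-Add1 | r0:6,r1:9,r2:7,r3:8,r4:1,r5:Add1
c2: issue MUL r3<-Mul1 | r0:6,r1:9,r2:7,r3:Mul1,r4:1,r5:Add1
c3: CDB Add1=9; issue SUB r1<-Add1 | r0:6,r1:Add1,r2:7,r3:Mul1,r4:1,r5:9
c4: issue ADD r2<-Add2 | r0:6,r1:Add1,r2:Add2,r3:Mul1,r4:1,r5:9
c5: issue MUL r1<-Mul2 | r0:6,r1:Mul2,r2:Add2,r3:Mul1,r4:1,r5:9

STATUS = TAG Add2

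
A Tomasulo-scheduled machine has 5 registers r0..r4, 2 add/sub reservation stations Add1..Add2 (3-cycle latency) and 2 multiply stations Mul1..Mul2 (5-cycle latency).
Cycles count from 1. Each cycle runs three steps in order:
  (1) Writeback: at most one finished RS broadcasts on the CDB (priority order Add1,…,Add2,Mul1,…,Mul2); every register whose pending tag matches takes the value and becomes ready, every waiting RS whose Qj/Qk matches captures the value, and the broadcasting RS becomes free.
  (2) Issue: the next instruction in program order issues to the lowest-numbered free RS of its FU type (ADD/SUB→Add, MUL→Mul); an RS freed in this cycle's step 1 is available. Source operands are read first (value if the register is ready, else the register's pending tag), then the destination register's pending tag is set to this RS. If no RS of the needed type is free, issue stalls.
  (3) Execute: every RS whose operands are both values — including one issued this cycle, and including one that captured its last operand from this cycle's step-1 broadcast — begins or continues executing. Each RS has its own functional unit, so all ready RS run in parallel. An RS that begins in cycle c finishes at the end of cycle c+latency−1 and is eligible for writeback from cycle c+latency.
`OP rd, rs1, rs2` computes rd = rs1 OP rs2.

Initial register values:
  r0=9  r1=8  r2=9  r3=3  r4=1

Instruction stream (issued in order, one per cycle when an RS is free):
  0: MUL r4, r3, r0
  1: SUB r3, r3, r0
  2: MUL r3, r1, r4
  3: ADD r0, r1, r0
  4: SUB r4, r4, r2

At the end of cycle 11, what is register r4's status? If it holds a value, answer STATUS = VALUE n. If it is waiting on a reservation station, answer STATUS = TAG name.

STATUS = VALUE 18

  c1: issue MUL r4<-Mul1  regs: r0:9,r1:8,r2:9,r3:3,r4:Mul1
  c2: issue SUB r3<-Add1  regs: r0:9,r1:8,r2:9,r3:Add1,r4:Mul1
  c3: issue MUL r3<-Mul2  regs: r0:9,r1:8,r2:9,r3:Mul2,r4:Mul1
  c4: issue ADD r0<-Add2  regs: r0:Add2,r1:8,r2:9,r3:Mul2,r4:Mul1
  c5: CDB Add1=-6; issue SUB r4<-Add1  regs: r0:Add2,r1:8,r2:9,r3:Mul2,r4:Add1
  c6: CDB Mul1=27  regs: r0:Add2,r1:8,r2:9,r3:Mul2,r4:Add1
  c7: CDB Add2=17  regs: r0:17,r1:8,r2:9,r3:Mul2,r4:Add1
  c8: -  regs: r0:17,r1:8,r2:9,r3:Mul2,r4:Add1
  c9: CDB Add1=18  regs: r0:17,r1:8,r2:9,r3:Mul2,r4:18
  c10: -  regs: r0:17,r1:8,r2:9,r3:Mul2,r4:18
  c11: CDB Mul2=216  regs: r0:17,r1:8,r2:9,r3:216,r4:18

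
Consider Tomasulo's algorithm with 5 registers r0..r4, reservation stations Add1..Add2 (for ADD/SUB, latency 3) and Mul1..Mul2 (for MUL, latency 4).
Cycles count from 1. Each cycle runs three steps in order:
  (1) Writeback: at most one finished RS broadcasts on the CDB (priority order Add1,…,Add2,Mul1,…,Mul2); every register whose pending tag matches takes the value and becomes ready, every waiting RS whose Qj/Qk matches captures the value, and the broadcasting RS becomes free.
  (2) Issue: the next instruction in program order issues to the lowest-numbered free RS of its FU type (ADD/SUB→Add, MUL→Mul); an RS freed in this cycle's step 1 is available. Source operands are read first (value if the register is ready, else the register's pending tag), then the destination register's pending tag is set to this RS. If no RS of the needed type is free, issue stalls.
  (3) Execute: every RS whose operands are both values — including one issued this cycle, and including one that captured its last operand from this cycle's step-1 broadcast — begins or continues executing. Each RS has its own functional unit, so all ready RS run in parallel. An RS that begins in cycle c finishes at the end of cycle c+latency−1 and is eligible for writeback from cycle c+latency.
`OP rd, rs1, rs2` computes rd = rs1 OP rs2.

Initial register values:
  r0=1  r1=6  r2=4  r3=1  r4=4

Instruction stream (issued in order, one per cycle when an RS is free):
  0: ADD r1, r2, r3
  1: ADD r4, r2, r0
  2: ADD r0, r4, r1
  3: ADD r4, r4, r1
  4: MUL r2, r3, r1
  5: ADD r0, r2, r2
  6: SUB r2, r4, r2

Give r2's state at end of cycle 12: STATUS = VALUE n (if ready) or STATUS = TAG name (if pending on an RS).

STATUS = TAG Add2

c1: issue ADD r1<-Add1 | r0:1,r1:Add1,r2:4,r3:1,r4:4
c2: issue ADD r4<-Add2 | r0:1,r1:Add1,r2:4,r3:1,r4:Add2
c3: stall | r0:1,r1:Add1,r2:4,r3:1,r4:Add2
c4: CDB Add1=5; issue ADD r0<-Add1 | r0:Add1,r1:5,r2:4,r3:1,r4:Add2
c5: CDB Add2=5; issue ADD r4<-Add2 | r0:Add1,r1:5,r2:4,r3:1,r4:Add2
c6: issue MUL r2<-Mul1 | r0:Add1,r1:5,r2:Mul1,r3:1,r4:Add2
c7: stall | r0:Add1,r1:5,r2:Mul1,r3:1,r4:Add2
c8: CDB Add1=10; issue ADD r0<-Add1 | r0:Add1,r1:5,r2:Mul1,r3:1,r4:Add2
c9: CDB Add2=10; issue SUB r2<-Add2 | r0:Add1,r1:5,r2:Add2,r3:1,r4:10
c10: CDB Mul1=5 | r0:Add1,r1:5,r2:Add2,r3:1,r4:10
c11: - | r0:Add1,r1:5,r2:Add2,r3:1,r4:10
c12: - | r0:Add1,r1:5,r2:Add2,r3:1,r4:10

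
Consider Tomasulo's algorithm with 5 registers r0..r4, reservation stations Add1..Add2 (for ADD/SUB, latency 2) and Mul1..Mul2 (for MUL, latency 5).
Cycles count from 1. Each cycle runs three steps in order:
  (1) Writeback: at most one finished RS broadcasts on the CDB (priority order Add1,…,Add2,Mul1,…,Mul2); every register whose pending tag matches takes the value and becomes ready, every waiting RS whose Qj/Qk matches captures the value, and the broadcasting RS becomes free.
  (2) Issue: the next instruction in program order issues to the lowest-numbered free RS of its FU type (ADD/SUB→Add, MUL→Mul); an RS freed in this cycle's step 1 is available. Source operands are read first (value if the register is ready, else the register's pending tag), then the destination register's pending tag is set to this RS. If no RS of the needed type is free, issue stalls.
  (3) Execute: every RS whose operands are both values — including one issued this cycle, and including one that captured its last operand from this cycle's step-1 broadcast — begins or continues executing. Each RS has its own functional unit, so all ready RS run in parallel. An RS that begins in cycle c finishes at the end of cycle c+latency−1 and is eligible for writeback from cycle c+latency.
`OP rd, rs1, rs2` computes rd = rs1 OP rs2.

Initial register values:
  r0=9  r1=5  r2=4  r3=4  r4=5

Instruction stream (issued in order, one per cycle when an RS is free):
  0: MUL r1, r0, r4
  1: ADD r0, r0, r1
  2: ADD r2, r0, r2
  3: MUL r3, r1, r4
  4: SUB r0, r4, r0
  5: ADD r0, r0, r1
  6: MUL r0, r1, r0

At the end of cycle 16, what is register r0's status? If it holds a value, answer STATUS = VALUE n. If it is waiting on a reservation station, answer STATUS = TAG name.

  c1: issue MUL r1<-Mul1  regs: r0:9,r1:Mul1,r2:4,r3:4,r4:5
  c2: issue ADD r0<-Add1  regs: r0:Add1,r1:Mul1,r2:4,r3:4,r4:5
  c3: issue ADD r2<-Add2  regs: r0:Add1,r1:Mul1,r2:Add2,r3:4,r4:5
  c4: issue MUL r3<-Mul2  regs: r0:Add1,r1:Mul1,r2:Add2,r3:Mul2,r4:5
  c5: stall  regs: r0:Add1,r1:Mul1,r2:Add2,r3:Mul2,r4:5
  c6: CDB Mul1=45; stall  regs: r0:Add1,r1:45,r2:Add2,r3:Mul2,r4:5
  c7: stall  regs: r0:Add1,r1:45,r2:Add2,r3:Mul2,r4:5
  c8: CDB Add1=54; issue SUB r0<-Add1  regs: r0:Add1,r1:45,r2:Add2,r3:Mul2,r4:5
  c9: stall  regs: r0:Add1,r1:45,r2:Add2,r3:Mul2,r4:5
  c10: CDB Add1=-49; issue ADD r0<-Add1  regs: r0:Add1,r1:45,r2:Add2,r3:Mul2,r4:5
  c11: CDB Add2=58; issue MUL r0<-Mul1  regs: r0:Mul1,r1:45,r2:58,r3:Mul2,r4:5
  c12: CDB Add1=-4  regs: r0:Mul1,r1:45,r2:58,r3:Mul2,r4:5
  c13: CDB Mul2=225  regs: r0:Mul1,r1:45,r2:58,r3:225,r4:5
  c14: -  regs: r0:Mul1,r1:45,r2:58,r3:225,r4:5
  c15: -  regs: r0:Mul1,r1:45,r2:58,r3:225,r4:5
  c16: -  regs: r0:Mul1,r1:45,r2:58,r3:225,r4:5

STATUS = TAG Mul1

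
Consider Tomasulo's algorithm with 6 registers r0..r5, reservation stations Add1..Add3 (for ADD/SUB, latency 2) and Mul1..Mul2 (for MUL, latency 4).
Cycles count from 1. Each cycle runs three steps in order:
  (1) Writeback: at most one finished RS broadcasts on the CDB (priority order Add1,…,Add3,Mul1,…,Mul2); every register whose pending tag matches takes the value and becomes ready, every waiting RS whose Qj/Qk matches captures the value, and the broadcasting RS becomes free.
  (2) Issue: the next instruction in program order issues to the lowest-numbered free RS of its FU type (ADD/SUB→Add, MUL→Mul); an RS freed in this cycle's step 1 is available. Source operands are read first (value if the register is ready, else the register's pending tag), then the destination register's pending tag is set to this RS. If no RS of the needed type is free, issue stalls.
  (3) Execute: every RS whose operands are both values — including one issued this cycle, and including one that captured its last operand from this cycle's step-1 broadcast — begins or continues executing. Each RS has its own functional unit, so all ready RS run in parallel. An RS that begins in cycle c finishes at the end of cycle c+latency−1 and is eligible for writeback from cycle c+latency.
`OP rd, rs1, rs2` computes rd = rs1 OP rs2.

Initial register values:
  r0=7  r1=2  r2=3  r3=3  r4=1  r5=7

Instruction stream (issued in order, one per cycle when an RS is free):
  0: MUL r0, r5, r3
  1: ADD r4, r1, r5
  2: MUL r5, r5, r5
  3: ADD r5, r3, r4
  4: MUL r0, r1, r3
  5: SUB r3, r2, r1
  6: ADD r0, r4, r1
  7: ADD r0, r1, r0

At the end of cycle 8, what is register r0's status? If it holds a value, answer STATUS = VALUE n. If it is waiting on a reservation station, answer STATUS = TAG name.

cycle 1: issue MUL r0<-Mul1 // r0:Mul1,r1:2,r2:3,r3:3,r4:1,r5:7
cycle 2: issue ADD r4<-Add1 // r0:Mul1,r1:2,r2:3,r3:3,r4:Add1,r5:7
cycle 3: issue MUL r5<-Mul2 // r0:Mul1,r1:2,r2:3,r3:3,r4:Add1,r5:Mul2
cycle 4: CDB Add1=9; issue ADD r5<-Add1 // r0:Mul1,r1:2,r2:3,r3:3,r4:9,r5:Add1
cycle 5: CDB Mul1=21; issue MUL r0<-Mul1 // r0:Mul1,r1:2,r2:3,r3:3,r4:9,r5:Add1
cycle 6: CDB Add1=12; issue SUB r3<-Add1 // r0:Mul1,r1:2,r2:3,r3:Add1,r4:9,r5:12
cycle 7: CDB Mul2=49; issue ADD r0<-Add2 // r0:Add2,r1:2,r2:3,r3:Add1,r4:9,r5:12
cycle 8: CDB Add1=1; issue ADD r0<-Add1 // r0:Add1,r1:2,r2:3,r3:1,r4:9,r5:12

STATUS = TAG Add1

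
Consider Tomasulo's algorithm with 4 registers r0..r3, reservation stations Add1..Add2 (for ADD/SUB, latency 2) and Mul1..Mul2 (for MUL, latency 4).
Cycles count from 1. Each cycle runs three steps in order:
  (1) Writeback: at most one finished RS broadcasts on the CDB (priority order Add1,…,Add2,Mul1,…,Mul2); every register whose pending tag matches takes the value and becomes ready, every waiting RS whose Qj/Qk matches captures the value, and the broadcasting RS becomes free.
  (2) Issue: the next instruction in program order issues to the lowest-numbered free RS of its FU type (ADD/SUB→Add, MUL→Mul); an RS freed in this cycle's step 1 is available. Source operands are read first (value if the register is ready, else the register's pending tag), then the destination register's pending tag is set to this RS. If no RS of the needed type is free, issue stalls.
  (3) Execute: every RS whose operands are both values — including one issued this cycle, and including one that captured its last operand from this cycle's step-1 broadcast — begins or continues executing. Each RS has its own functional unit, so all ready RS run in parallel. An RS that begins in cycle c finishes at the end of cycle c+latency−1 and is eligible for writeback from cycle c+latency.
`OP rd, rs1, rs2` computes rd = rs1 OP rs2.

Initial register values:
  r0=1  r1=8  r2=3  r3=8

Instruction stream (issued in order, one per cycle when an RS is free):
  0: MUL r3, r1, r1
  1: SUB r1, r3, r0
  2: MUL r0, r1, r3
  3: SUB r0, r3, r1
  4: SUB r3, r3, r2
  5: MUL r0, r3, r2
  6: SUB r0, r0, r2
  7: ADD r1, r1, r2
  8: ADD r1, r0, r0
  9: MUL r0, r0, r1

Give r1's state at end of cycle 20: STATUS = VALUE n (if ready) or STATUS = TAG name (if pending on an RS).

c1: issue MUL r3<-Mul1 | r0:1,r1:8,r2:3,r3:Mul1
c2: issue SUB r1<-Add1 | r0:1,r1:Add1,r2:3,r3:Mul1
c3: issue MUL r0<-Mul2 | r0:Mul2,r1:Add1,r2:3,r3:Mul1
c4: issue SUB r0<-Add2 | r0:Add2,r1:Add1,r2:3,r3:Mul1
c5: CDB Mul1=64; stall | r0:Add2,r1:Add1,r2:3,r3:64
c6: stall | r0:Add2,r1:Add1,r2:3,r3:64
c7: CDB Add1=63; issue SUB r3<-Add1 | r0:Add2,r1:63,r2:3,r3:Add1
c8: issue MUL r0<-Mul1 | r0:Mul1,r1:63,r2:3,r3:Add1
c9: CDB Add1=61; issue SUB r0<-Add1 | r0:Add1,r1:63,r2:3,r3:61
c10: CDB Add2=1; issue ADD r1<-Add2 | r0:Add1,r1:Add2,r2:3,r3:61
c11: CDB Mul2=4032; stall | r0:Add1,r1:Add2,r2:3,r3:61
c12: CDB Add2=66; issue ADD r1<-Add2 | r0:Add1,r1:Add2,r2:3,r3:61
c13: CDB Mul1=183; issue MUL r0<-Mul1 | r0:Mul1,r1:Add2,r2:3,r3:61
c14: - | r0:Mul1,r1:Add2,r2:3,r3:61
c15: CDB Add1=180 | r0:Mul1,r1:Add2,r2:3,r3:61
c16: - | r0:Mul1,r1:Add2,r2:3,r3:61
c17: CDB Add2=360 | r0:Mul1,r1:360,r2:3,r3:61
c18: - | r0:Mul1,r1:360,r2:3,r3:61
c19: - | r0:Mul1,r1:360,r2:3,r3:61
c20: - | r0:Mul1,r1:360,r2:3,r3:61

STATUS = VALUE 360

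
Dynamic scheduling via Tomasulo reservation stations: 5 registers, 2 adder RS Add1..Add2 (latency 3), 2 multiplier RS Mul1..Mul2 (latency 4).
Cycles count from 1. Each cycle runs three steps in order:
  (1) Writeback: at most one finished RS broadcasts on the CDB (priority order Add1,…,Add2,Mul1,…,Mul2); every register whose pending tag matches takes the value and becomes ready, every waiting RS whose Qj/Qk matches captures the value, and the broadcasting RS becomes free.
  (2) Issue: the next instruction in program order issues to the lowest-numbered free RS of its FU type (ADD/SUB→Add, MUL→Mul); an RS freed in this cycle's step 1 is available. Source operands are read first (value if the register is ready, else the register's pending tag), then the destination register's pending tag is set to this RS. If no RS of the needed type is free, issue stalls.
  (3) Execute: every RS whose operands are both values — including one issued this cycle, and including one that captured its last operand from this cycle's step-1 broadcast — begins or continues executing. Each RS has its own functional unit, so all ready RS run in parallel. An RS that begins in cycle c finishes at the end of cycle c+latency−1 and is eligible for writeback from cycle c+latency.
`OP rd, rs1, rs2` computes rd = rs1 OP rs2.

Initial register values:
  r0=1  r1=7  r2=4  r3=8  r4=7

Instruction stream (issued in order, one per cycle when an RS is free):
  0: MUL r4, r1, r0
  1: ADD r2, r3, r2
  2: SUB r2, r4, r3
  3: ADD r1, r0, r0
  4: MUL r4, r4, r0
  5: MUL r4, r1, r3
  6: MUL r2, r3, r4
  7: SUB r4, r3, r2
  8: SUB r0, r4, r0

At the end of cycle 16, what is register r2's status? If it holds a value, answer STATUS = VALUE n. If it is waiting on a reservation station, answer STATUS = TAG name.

STATUS = VALUE 128

c1: issue MUL r4<-Mul1 | r0:1,r1:7,r2:4,r3:8,r4:Mul1
c2: issue ADD r2<-Add1 | r0:1,r1:7,r2:Add1,r3:8,r4:Mul1
c3: issue SUB r2<-Add2 | r0:1,r1:7,r2:Add2,r3:8,r4:Mul1
c4: stall | r0:1,r1:7,r2:Add2,r3:8,r4:Mul1
c5: CDB Add1=12; issue ADD r1<-Add1 | r0:1,r1:Add1,r2:Add2,r3:8,r4:Mul1
c6: CDB Mul1=7; issue MUL r4<-Mul1 | r0:1,r1:Add1,r2:Add2,r3:8,r4:Mul1
c7: issue MUL r4<-Mul2 | r0:1,r1:Add1,r2:Add2,r3:8,r4:Mul2
c8: CDB Add1=2; stall | r0:1,r1:2,r2:Add2,r3:8,r4:Mul2
c9: CDB Add2=-1; stall | r0:1,r1:2,r2:-1,r3:8,r4:Mul2
c10: CDB Mul1=7; issue MUL r2<-Mul1 | r0:1,r1:2,r2:Mul1,r3:8,r4:Mul2
c11: issue SUB r4<-Add1 | r0:1,r1:2,r2:Mul1,r3:8,r4:Add1
c12: CDB Mul2=16; issue SUB r0<-Add2 | r0:Add2,r1:2,r2:Mul1,r3:8,r4:Add1
c13: - | r0:Add2,r1:2,r2:Mul1,r3:8,r4:Add1
c14: - | r0:Add2,r1:2,r2:Mul1,r3:8,r4:Add1
c15: - | r0:Add2,r1:2,r2:Mul1,r3:8,r4:Add1
c16: CDB Mul1=128 | r0:Add2,r1:2,r2:128,r3:8,r4:Add1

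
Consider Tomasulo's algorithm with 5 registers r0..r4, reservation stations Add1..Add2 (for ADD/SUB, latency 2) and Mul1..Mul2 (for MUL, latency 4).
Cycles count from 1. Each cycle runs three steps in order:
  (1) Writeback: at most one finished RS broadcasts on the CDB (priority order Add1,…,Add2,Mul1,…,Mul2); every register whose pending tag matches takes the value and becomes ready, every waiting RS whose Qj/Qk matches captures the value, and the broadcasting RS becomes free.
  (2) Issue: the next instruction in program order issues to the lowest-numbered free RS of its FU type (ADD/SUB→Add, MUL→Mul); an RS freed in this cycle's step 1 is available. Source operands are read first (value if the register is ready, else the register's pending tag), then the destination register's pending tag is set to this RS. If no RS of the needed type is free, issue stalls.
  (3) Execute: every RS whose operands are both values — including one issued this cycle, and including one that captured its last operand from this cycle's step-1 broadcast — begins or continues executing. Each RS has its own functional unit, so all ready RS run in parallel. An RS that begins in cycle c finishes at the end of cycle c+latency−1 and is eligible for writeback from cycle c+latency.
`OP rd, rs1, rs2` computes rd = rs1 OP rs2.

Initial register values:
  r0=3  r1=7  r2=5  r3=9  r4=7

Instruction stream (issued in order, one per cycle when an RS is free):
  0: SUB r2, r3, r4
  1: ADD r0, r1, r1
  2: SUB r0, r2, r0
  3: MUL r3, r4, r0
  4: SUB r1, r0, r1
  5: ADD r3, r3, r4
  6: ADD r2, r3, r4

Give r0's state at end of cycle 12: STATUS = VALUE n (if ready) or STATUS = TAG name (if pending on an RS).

  c1: issue SUB r2<-Add1  regs: r0:3,r1:7,r2:Add1,r3:9,r4:7
  c2: issue ADD r0<-Add2  regs: r0:Add2,r1:7,r2:Add1,r3:9,r4:7
  c3: CDB Add1=2; issue SUB r0<-Add1  regs: r0:Add1,r1:7,r2:2,r3:9,r4:7
  c4: CDB Add2=14; issue MUL r3<-Mul1  regs: r0:Add1,r1:7,r2:2,r3:Mul1,r4:7
  c5: issue SUB r1<-Add2  regs: r0:Add1,r1:Add2,r2:2,r3:Mul1,r4:7
  c6: CDB Add1=-12; issue ADD r3<-Add1  regs: r0:-12,r1:Add2,r2:2,r3:Add1,r4:7
  c7: stall  regs: r0:-12,r1:Add2,r2:2,r3:Add1,r4:7
  c8: CDB Add2=-19; issue ADD r2<-Add2  regs: r0:-12,r1:-19,r2:Add2,r3:Add1,r4:7
  c9: -  regs: r0:-12,r1:-19,r2:Add2,r3:Add1,r4:7
  c10: CDB Mul1=-84  regs: r0:-12,r1:-19,r2:Add2,r3:Add1,r4:7
  c11: -  regs: r0:-12,r1:-19,r2:Add2,r3:Add1,r4:7
  c12: CDB Add1=-77  regs: r0:-12,r1:-19,r2:Add2,r3:-77,r4:7

STATUS = VALUE -12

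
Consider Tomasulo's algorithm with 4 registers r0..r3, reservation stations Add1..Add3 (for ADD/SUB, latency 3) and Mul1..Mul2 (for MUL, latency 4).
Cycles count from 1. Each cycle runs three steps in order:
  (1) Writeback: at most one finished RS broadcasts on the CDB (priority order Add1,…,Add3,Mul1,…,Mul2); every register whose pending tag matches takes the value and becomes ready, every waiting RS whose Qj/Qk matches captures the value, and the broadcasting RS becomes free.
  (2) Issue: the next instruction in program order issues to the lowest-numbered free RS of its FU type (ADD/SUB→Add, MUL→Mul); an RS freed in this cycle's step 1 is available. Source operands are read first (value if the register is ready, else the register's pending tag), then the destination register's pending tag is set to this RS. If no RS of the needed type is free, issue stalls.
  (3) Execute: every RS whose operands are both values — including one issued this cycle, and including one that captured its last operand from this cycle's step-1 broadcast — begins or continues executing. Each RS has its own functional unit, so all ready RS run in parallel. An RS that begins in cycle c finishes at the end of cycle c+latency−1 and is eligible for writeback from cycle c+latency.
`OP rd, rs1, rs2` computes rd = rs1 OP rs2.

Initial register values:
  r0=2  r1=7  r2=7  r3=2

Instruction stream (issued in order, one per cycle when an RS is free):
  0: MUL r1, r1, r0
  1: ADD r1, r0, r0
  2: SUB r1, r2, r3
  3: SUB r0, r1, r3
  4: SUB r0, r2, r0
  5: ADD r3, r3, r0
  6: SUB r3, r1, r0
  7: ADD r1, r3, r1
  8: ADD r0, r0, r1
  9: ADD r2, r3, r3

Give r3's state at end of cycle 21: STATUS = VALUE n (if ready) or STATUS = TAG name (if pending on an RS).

STATUS = VALUE 1

cycle 1: issue MUL r1<-Mul1 // r0:2,r1:Mul1,r2:7,r3:2
cycle 2: issue ADD r1<-Add1 // r0:2,r1:Add1,r2:7,r3:2
cycle 3: issue SUB r1<-Add2 // r0:2,r1:Add2,r2:7,r3:2
cycle 4: issue SUB r0<-Add3 // r0:Add3,r1:Add2,r2:7,r3:2
cycle 5: CDB Add1=4; issue SUB r0<-Add1 // r0:Add1,r1:Add2,r2:7,r3:2
cycle 6: CDB Add2=5; issue ADD r3<-Add2 // r0:Add1,r1:5,r2:7,r3:Add2
cycle 7: CDB Mul1=14; stall // r0:Add1,r1:5,r2:7,r3:Add2
cycle 8: stall // r0:Add1,r1:5,r2:7,r3:Add2
cycle 9: CDB Add3=3; issue SUB r3<-Add3 // r0:Add1,r1:5,r2:7,r3:Add3
cycle 10: stall // r0:Add1,r1:5,r2:7,r3:Add3
cycle 11: stall // r0:Add1,r1:5,r2:7,r3:Add3
cycle 12: CDB Add1=4; issue ADD r1<-Add1 // r0:4,r1:Add1,r2:7,r3:Add3
cycle 13: stall // r0:4,r1:Add1,r2:7,r3:Add3
cycle 14: stall // r0:4,r1:Add1,r2:7,r3:Add3
cycle 15: CDB Add2=6; issue ADD r0<-Add2 // r0:Add2,r1:Add1,r2:7,r3:Add3
cycle 16: CDB Add3=1; issue ADD r2<-Add3 // r0:Add2,r1:Add1,r2:Add3,r3:1
cycle 17: - // r0:Add2,r1:Add1,r2:Add3,r3:1
cycle 18: - // r0:Add2,r1:Add1,r2:Add3,r3:1
cycle 19: CDB Add1=6 // r0:Add2,r1:6,r2:Add3,r3:1
cycle 20: CDB Add3=2 // r0:Add2,r1:6,r2:2,r3:1
cycle 21: - // r0:Add2,r1:6,r2:2,r3:1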